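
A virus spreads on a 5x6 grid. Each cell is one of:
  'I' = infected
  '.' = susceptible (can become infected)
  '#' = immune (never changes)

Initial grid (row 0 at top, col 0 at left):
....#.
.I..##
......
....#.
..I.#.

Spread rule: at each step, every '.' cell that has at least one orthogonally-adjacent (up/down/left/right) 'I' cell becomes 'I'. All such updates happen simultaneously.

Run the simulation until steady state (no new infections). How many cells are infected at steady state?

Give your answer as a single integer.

Answer: 24

Derivation:
Step 0 (initial): 2 infected
Step 1: +7 new -> 9 infected
Step 2: +8 new -> 17 infected
Step 3: +3 new -> 20 infected
Step 4: +1 new -> 21 infected
Step 5: +1 new -> 22 infected
Step 6: +1 new -> 23 infected
Step 7: +1 new -> 24 infected
Step 8: +0 new -> 24 infected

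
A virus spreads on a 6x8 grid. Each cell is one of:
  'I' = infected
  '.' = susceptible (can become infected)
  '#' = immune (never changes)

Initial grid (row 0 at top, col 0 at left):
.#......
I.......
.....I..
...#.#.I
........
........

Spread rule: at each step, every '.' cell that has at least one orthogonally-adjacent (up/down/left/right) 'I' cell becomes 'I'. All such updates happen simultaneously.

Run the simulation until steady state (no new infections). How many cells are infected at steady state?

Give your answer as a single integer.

Answer: 45

Derivation:
Step 0 (initial): 3 infected
Step 1: +9 new -> 12 infected
Step 2: +11 new -> 23 infected
Step 3: +11 new -> 34 infected
Step 4: +7 new -> 41 infected
Step 5: +3 new -> 44 infected
Step 6: +1 new -> 45 infected
Step 7: +0 new -> 45 infected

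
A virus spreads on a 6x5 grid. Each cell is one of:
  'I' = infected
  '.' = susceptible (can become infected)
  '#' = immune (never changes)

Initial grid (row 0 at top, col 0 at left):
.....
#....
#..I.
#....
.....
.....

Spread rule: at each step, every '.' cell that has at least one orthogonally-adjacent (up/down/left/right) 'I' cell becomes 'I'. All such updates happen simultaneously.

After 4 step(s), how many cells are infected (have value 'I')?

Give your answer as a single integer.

Answer: 23

Derivation:
Step 0 (initial): 1 infected
Step 1: +4 new -> 5 infected
Step 2: +7 new -> 12 infected
Step 3: +7 new -> 19 infected
Step 4: +4 new -> 23 infected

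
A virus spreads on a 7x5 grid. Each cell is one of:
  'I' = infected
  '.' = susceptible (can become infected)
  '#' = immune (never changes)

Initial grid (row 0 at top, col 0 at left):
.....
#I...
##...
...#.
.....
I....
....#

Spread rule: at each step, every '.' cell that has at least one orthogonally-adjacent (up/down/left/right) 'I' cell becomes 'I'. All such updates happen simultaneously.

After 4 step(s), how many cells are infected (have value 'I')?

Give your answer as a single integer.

Answer: 28

Derivation:
Step 0 (initial): 2 infected
Step 1: +5 new -> 7 infected
Step 2: +8 new -> 15 infected
Step 3: +8 new -> 23 infected
Step 4: +5 new -> 28 infected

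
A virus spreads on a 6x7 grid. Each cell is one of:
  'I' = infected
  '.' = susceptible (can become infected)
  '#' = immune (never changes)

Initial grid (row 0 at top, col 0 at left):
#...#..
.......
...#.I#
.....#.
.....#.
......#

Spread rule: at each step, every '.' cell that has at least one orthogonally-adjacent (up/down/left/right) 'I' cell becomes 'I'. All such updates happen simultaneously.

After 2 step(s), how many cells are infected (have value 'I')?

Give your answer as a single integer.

Step 0 (initial): 1 infected
Step 1: +2 new -> 3 infected
Step 2: +4 new -> 7 infected

Answer: 7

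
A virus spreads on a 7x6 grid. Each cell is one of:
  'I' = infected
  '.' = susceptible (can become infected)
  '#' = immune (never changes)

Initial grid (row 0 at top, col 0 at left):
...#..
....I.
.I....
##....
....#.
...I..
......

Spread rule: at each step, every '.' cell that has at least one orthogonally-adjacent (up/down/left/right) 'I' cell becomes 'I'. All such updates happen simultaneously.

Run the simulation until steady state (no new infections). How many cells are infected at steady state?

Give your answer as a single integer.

Step 0 (initial): 3 infected
Step 1: +11 new -> 14 infected
Step 2: +14 new -> 28 infected
Step 3: +8 new -> 36 infected
Step 4: +2 new -> 38 infected
Step 5: +0 new -> 38 infected

Answer: 38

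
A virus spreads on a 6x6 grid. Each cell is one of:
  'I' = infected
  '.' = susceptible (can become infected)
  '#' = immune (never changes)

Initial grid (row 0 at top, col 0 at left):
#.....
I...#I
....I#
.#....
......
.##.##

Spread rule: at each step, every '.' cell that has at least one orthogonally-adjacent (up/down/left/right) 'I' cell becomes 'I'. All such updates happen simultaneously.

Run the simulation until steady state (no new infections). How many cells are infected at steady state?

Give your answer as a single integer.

Step 0 (initial): 3 infected
Step 1: +5 new -> 8 infected
Step 2: +10 new -> 18 infected
Step 3: +6 new -> 24 infected
Step 4: +4 new -> 28 infected
Step 5: +0 new -> 28 infected

Answer: 28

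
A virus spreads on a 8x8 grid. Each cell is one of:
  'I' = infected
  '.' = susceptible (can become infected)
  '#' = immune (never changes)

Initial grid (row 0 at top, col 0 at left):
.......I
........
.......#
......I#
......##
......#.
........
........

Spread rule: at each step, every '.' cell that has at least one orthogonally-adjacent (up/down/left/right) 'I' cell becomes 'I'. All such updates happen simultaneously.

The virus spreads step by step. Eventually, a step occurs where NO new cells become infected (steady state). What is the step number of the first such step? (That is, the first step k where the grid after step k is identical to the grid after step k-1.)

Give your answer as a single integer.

Step 0 (initial): 2 infected
Step 1: +4 new -> 6 infected
Step 2: +5 new -> 11 infected
Step 3: +6 new -> 17 infected
Step 4: +7 new -> 24 infected
Step 5: +9 new -> 33 infected
Step 6: +10 new -> 43 infected
Step 7: +9 new -> 52 infected
Step 8: +4 new -> 56 infected
Step 9: +2 new -> 58 infected
Step 10: +1 new -> 59 infected
Step 11: +0 new -> 59 infected

Answer: 11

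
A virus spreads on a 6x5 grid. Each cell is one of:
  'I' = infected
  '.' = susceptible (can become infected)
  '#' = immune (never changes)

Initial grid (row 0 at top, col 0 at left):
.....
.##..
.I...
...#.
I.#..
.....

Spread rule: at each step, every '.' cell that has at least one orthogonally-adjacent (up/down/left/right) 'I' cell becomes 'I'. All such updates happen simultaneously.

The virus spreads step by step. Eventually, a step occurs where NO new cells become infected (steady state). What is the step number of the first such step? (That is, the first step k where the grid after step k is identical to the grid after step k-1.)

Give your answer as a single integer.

Answer: 6

Derivation:
Step 0 (initial): 2 infected
Step 1: +6 new -> 8 infected
Step 2: +4 new -> 12 infected
Step 3: +4 new -> 16 infected
Step 4: +5 new -> 21 infected
Step 5: +5 new -> 26 infected
Step 6: +0 new -> 26 infected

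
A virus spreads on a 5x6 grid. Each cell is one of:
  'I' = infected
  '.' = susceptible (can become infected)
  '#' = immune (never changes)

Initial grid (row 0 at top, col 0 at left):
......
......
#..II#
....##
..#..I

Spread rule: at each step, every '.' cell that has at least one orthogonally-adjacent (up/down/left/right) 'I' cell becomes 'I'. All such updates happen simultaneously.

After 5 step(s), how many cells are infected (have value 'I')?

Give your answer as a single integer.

Step 0 (initial): 3 infected
Step 1: +5 new -> 8 infected
Step 2: +7 new -> 15 infected
Step 3: +4 new -> 19 infected
Step 4: +4 new -> 23 infected
Step 5: +2 new -> 25 infected

Answer: 25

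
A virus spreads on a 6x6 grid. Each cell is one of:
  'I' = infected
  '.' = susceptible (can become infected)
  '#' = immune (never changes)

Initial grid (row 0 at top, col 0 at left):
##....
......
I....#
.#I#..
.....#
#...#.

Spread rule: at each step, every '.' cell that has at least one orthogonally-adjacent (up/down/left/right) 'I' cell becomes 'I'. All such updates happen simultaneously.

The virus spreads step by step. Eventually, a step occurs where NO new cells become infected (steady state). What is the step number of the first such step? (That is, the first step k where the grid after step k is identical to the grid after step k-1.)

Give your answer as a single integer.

Answer: 7

Derivation:
Step 0 (initial): 2 infected
Step 1: +5 new -> 7 infected
Step 2: +7 new -> 14 infected
Step 3: +6 new -> 20 infected
Step 4: +3 new -> 23 infected
Step 5: +3 new -> 26 infected
Step 6: +1 new -> 27 infected
Step 7: +0 new -> 27 infected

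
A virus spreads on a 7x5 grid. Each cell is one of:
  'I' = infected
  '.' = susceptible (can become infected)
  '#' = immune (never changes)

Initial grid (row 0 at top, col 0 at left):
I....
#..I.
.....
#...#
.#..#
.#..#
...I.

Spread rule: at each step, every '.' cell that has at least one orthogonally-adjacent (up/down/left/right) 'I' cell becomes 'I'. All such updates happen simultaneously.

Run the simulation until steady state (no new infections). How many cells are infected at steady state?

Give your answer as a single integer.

Answer: 28

Derivation:
Step 0 (initial): 3 infected
Step 1: +8 new -> 11 infected
Step 2: +9 new -> 20 infected
Step 3: +4 new -> 24 infected
Step 4: +3 new -> 27 infected
Step 5: +1 new -> 28 infected
Step 6: +0 new -> 28 infected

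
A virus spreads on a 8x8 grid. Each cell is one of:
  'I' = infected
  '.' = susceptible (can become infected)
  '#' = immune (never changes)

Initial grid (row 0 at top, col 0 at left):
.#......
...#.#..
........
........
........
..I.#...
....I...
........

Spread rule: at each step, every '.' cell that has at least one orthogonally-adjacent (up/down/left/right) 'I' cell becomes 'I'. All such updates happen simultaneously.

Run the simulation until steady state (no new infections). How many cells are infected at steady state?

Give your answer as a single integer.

Step 0 (initial): 2 infected
Step 1: +7 new -> 9 infected
Step 2: +10 new -> 19 infected
Step 3: +11 new -> 30 infected
Step 4: +10 new -> 40 infected
Step 5: +7 new -> 47 infected
Step 6: +5 new -> 52 infected
Step 7: +4 new -> 56 infected
Step 8: +3 new -> 59 infected
Step 9: +1 new -> 60 infected
Step 10: +0 new -> 60 infected

Answer: 60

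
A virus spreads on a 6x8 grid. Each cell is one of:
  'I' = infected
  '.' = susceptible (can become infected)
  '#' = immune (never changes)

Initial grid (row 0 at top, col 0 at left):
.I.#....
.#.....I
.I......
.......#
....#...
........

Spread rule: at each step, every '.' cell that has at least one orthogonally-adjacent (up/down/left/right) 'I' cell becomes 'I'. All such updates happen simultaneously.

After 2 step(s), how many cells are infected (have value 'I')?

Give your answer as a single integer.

Step 0 (initial): 3 infected
Step 1: +8 new -> 11 infected
Step 2: +9 new -> 20 infected

Answer: 20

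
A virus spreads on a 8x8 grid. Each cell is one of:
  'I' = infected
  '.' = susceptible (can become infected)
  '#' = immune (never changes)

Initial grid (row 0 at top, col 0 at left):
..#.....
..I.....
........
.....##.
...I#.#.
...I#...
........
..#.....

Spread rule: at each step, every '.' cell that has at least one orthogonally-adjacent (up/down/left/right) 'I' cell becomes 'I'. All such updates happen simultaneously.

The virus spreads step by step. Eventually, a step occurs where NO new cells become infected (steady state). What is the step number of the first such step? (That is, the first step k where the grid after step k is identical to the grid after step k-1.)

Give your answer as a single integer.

Step 0 (initial): 3 infected
Step 1: +7 new -> 10 infected
Step 2: +13 new -> 23 infected
Step 3: +11 new -> 34 infected
Step 4: +9 new -> 43 infected
Step 5: +8 new -> 51 infected
Step 6: +4 new -> 55 infected
Step 7: +2 new -> 57 infected
Step 8: +0 new -> 57 infected

Answer: 8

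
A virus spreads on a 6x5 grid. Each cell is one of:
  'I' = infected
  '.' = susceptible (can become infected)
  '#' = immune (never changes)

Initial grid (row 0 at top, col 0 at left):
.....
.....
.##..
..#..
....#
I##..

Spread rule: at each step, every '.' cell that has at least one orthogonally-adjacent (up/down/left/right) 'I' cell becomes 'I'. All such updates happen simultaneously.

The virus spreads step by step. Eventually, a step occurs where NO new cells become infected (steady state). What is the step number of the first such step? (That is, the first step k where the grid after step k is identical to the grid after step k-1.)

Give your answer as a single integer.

Answer: 10

Derivation:
Step 0 (initial): 1 infected
Step 1: +1 new -> 2 infected
Step 2: +2 new -> 4 infected
Step 3: +3 new -> 7 infected
Step 4: +2 new -> 9 infected
Step 5: +4 new -> 13 infected
Step 6: +5 new -> 18 infected
Step 7: +3 new -> 21 infected
Step 8: +2 new -> 23 infected
Step 9: +1 new -> 24 infected
Step 10: +0 new -> 24 infected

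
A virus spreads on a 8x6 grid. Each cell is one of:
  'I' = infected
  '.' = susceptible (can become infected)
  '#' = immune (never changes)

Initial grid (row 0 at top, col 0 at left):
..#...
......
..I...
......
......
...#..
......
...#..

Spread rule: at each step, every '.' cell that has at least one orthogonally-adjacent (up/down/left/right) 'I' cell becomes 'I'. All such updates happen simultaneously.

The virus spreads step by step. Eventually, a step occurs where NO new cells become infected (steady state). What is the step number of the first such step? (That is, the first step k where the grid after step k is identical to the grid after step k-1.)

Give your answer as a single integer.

Answer: 9

Derivation:
Step 0 (initial): 1 infected
Step 1: +4 new -> 5 infected
Step 2: +7 new -> 12 infected
Step 3: +10 new -> 22 infected
Step 4: +8 new -> 30 infected
Step 5: +7 new -> 37 infected
Step 6: +4 new -> 41 infected
Step 7: +3 new -> 44 infected
Step 8: +1 new -> 45 infected
Step 9: +0 new -> 45 infected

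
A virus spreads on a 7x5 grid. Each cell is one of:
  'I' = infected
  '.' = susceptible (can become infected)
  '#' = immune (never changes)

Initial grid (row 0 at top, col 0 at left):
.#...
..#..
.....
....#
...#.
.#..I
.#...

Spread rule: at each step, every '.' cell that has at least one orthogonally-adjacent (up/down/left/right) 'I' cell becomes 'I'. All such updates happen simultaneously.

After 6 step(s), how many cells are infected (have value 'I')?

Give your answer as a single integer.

Answer: 18

Derivation:
Step 0 (initial): 1 infected
Step 1: +3 new -> 4 infected
Step 2: +2 new -> 6 infected
Step 3: +2 new -> 8 infected
Step 4: +2 new -> 10 infected
Step 5: +4 new -> 14 infected
Step 6: +4 new -> 18 infected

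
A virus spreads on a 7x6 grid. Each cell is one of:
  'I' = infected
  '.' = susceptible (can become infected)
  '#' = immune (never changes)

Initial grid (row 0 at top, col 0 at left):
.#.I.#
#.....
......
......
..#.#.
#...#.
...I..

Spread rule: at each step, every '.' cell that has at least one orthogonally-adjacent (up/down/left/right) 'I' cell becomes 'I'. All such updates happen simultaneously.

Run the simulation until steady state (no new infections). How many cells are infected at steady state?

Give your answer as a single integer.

Step 0 (initial): 2 infected
Step 1: +6 new -> 8 infected
Step 2: +7 new -> 15 infected
Step 3: +8 new -> 23 infected
Step 4: +6 new -> 29 infected
Step 5: +4 new -> 33 infected
Step 6: +1 new -> 34 infected
Step 7: +0 new -> 34 infected

Answer: 34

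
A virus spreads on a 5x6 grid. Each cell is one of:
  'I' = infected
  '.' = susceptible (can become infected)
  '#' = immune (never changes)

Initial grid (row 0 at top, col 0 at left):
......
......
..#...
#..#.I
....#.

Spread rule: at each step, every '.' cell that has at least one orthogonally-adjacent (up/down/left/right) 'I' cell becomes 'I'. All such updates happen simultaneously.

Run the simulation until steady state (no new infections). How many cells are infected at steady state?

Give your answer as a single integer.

Answer: 26

Derivation:
Step 0 (initial): 1 infected
Step 1: +3 new -> 4 infected
Step 2: +2 new -> 6 infected
Step 3: +3 new -> 9 infected
Step 4: +2 new -> 11 infected
Step 5: +2 new -> 13 infected
Step 6: +2 new -> 15 infected
Step 7: +3 new -> 18 infected
Step 8: +3 new -> 21 infected
Step 9: +2 new -> 23 infected
Step 10: +2 new -> 25 infected
Step 11: +1 new -> 26 infected
Step 12: +0 new -> 26 infected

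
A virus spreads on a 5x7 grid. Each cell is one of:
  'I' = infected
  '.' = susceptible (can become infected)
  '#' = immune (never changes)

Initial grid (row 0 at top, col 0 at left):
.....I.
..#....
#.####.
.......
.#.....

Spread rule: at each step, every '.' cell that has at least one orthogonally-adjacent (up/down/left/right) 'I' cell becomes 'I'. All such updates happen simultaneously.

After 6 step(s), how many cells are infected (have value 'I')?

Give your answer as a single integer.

Answer: 20

Derivation:
Step 0 (initial): 1 infected
Step 1: +3 new -> 4 infected
Step 2: +3 new -> 7 infected
Step 3: +3 new -> 10 infected
Step 4: +2 new -> 12 infected
Step 5: +4 new -> 16 infected
Step 6: +4 new -> 20 infected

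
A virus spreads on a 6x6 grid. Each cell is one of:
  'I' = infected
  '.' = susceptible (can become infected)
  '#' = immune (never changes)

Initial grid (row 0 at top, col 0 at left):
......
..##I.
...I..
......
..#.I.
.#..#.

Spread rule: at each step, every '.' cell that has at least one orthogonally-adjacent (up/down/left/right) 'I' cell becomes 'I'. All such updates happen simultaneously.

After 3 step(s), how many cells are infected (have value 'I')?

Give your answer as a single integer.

Answer: 24

Derivation:
Step 0 (initial): 3 infected
Step 1: +8 new -> 11 infected
Step 2: +8 new -> 19 infected
Step 3: +5 new -> 24 infected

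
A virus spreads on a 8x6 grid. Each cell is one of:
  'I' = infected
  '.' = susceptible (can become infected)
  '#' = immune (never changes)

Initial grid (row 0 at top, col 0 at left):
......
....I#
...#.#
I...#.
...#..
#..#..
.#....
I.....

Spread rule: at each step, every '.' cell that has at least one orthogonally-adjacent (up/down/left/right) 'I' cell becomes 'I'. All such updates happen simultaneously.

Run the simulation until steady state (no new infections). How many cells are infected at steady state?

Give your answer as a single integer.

Step 0 (initial): 3 infected
Step 1: +8 new -> 11 infected
Step 2: +8 new -> 19 infected
Step 3: +9 new -> 28 infected
Step 4: +4 new -> 32 infected
Step 5: +2 new -> 34 infected
Step 6: +2 new -> 36 infected
Step 7: +2 new -> 38 infected
Step 8: +1 new -> 39 infected
Step 9: +1 new -> 40 infected
Step 10: +0 new -> 40 infected

Answer: 40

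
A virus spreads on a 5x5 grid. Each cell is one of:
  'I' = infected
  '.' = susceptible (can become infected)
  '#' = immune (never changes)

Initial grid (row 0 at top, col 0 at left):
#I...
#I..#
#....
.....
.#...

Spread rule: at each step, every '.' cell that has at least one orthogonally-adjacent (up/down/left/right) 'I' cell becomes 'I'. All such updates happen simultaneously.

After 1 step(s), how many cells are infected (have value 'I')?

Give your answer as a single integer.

Step 0 (initial): 2 infected
Step 1: +3 new -> 5 infected

Answer: 5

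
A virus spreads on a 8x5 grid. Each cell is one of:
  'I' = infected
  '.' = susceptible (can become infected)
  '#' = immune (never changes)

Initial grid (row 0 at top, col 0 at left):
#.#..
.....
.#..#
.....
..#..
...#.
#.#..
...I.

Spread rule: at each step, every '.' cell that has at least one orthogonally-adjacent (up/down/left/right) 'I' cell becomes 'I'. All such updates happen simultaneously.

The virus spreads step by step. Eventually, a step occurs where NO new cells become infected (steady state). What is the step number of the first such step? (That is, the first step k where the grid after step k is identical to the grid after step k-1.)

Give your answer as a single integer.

Step 0 (initial): 1 infected
Step 1: +3 new -> 4 infected
Step 2: +2 new -> 6 infected
Step 3: +3 new -> 9 infected
Step 4: +2 new -> 11 infected
Step 5: +5 new -> 16 infected
Step 6: +3 new -> 19 infected
Step 7: +3 new -> 22 infected
Step 8: +3 new -> 25 infected
Step 9: +4 new -> 29 infected
Step 10: +2 new -> 31 infected
Step 11: +1 new -> 32 infected
Step 12: +0 new -> 32 infected

Answer: 12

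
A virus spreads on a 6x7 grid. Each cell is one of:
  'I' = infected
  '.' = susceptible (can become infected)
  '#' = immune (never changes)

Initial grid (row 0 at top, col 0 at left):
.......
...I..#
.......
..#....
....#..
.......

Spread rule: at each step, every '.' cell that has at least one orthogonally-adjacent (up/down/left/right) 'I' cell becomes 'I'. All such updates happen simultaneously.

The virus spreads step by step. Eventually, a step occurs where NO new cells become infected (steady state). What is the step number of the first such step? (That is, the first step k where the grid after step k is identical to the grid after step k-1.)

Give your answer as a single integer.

Answer: 8

Derivation:
Step 0 (initial): 1 infected
Step 1: +4 new -> 5 infected
Step 2: +7 new -> 12 infected
Step 3: +7 new -> 19 infected
Step 4: +8 new -> 27 infected
Step 5: +6 new -> 33 infected
Step 6: +4 new -> 37 infected
Step 7: +2 new -> 39 infected
Step 8: +0 new -> 39 infected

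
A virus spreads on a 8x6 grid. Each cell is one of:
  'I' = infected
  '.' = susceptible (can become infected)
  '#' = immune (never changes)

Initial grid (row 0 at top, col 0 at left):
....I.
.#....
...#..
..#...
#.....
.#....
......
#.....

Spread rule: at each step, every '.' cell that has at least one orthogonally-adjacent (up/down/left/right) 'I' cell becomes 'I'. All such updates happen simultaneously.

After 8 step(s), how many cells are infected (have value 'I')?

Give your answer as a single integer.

Answer: 37

Derivation:
Step 0 (initial): 1 infected
Step 1: +3 new -> 4 infected
Step 2: +4 new -> 8 infected
Step 3: +4 new -> 12 infected
Step 4: +5 new -> 17 infected
Step 5: +5 new -> 22 infected
Step 6: +6 new -> 28 infected
Step 7: +6 new -> 34 infected
Step 8: +3 new -> 37 infected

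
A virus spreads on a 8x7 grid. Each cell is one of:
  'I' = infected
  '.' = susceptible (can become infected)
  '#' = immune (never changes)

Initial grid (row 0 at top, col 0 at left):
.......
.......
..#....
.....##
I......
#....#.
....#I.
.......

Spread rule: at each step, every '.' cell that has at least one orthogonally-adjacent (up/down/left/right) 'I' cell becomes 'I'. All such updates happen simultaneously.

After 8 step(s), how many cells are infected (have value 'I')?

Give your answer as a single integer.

Answer: 47

Derivation:
Step 0 (initial): 2 infected
Step 1: +4 new -> 6 infected
Step 2: +7 new -> 13 infected
Step 3: +8 new -> 21 infected
Step 4: +11 new -> 32 infected
Step 5: +6 new -> 38 infected
Step 6: +3 new -> 41 infected
Step 7: +3 new -> 44 infected
Step 8: +3 new -> 47 infected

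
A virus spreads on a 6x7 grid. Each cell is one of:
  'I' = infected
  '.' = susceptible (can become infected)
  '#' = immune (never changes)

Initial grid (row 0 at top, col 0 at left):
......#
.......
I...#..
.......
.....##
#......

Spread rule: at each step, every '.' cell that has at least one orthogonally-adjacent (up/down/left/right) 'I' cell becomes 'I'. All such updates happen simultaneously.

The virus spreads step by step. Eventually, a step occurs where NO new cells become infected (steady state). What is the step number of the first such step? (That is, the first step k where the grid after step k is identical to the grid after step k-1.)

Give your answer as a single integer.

Step 0 (initial): 1 infected
Step 1: +3 new -> 4 infected
Step 2: +5 new -> 9 infected
Step 3: +5 new -> 14 infected
Step 4: +5 new -> 19 infected
Step 5: +5 new -> 24 infected
Step 6: +5 new -> 29 infected
Step 7: +5 new -> 34 infected
Step 8: +2 new -> 36 infected
Step 9: +1 new -> 37 infected
Step 10: +0 new -> 37 infected

Answer: 10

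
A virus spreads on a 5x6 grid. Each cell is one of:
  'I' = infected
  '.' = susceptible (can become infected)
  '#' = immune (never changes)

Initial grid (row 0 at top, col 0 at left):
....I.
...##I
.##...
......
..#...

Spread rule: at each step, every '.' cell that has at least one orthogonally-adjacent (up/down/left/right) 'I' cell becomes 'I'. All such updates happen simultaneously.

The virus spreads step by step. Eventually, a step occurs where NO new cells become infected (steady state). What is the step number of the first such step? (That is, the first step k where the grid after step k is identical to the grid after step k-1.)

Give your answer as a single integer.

Answer: 9

Derivation:
Step 0 (initial): 2 infected
Step 1: +3 new -> 5 infected
Step 2: +3 new -> 8 infected
Step 3: +5 new -> 13 infected
Step 4: +4 new -> 17 infected
Step 5: +3 new -> 20 infected
Step 6: +2 new -> 22 infected
Step 7: +2 new -> 24 infected
Step 8: +1 new -> 25 infected
Step 9: +0 new -> 25 infected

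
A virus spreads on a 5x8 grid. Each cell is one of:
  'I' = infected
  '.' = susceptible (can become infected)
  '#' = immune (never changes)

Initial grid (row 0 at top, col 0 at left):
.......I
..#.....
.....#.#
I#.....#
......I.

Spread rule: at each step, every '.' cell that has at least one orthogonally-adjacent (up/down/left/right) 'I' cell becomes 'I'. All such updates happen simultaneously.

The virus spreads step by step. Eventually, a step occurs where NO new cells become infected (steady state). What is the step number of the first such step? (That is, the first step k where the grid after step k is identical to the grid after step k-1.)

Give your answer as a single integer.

Answer: 6

Derivation:
Step 0 (initial): 3 infected
Step 1: +7 new -> 10 infected
Step 2: +8 new -> 18 infected
Step 3: +8 new -> 26 infected
Step 4: +7 new -> 33 infected
Step 5: +2 new -> 35 infected
Step 6: +0 new -> 35 infected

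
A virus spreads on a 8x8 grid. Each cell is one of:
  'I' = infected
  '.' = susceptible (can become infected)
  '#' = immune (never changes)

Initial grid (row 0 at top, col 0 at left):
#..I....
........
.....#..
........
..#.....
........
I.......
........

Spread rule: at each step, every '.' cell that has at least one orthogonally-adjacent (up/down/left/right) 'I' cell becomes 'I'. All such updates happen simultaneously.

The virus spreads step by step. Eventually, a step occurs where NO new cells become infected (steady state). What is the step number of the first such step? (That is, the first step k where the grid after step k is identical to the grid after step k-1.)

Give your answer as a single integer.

Step 0 (initial): 2 infected
Step 1: +6 new -> 8 infected
Step 2: +9 new -> 17 infected
Step 3: +11 new -> 28 infected
Step 4: +12 new -> 40 infected
Step 5: +7 new -> 47 infected
Step 6: +6 new -> 53 infected
Step 7: +5 new -> 58 infected
Step 8: +3 new -> 61 infected
Step 9: +0 new -> 61 infected

Answer: 9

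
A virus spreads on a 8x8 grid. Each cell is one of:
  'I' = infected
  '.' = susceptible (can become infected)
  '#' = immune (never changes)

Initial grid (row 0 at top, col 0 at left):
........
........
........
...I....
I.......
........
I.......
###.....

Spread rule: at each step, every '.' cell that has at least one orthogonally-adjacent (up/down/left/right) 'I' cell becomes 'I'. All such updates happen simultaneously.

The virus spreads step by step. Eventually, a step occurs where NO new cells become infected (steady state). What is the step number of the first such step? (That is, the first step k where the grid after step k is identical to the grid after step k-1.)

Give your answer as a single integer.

Step 0 (initial): 3 infected
Step 1: +8 new -> 11 infected
Step 2: +11 new -> 22 infected
Step 3: +11 new -> 33 infected
Step 4: +11 new -> 44 infected
Step 5: +8 new -> 52 infected
Step 6: +5 new -> 57 infected
Step 7: +3 new -> 60 infected
Step 8: +1 new -> 61 infected
Step 9: +0 new -> 61 infected

Answer: 9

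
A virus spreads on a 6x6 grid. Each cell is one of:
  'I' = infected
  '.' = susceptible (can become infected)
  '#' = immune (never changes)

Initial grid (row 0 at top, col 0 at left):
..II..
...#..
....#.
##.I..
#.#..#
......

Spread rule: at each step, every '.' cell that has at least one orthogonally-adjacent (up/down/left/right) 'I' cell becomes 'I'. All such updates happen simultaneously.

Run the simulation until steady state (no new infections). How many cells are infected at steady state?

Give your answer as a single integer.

Step 0 (initial): 3 infected
Step 1: +7 new -> 10 infected
Step 2: +8 new -> 18 infected
Step 3: +6 new -> 24 infected
Step 4: +3 new -> 27 infected
Step 5: +2 new -> 29 infected
Step 6: +0 new -> 29 infected

Answer: 29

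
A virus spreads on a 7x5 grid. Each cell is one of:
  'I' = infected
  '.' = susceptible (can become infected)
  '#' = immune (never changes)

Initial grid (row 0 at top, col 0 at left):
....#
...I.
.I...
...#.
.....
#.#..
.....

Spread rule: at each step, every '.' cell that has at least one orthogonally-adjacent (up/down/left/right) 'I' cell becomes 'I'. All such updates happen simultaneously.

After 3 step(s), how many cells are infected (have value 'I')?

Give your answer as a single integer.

Answer: 22

Derivation:
Step 0 (initial): 2 infected
Step 1: +8 new -> 10 infected
Step 2: +7 new -> 17 infected
Step 3: +5 new -> 22 infected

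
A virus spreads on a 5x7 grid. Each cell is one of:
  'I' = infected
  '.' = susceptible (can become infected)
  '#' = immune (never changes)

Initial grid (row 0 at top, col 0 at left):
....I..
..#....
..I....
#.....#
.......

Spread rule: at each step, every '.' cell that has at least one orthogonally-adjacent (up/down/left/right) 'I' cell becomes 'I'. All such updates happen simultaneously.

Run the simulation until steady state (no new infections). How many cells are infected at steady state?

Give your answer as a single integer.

Answer: 32

Derivation:
Step 0 (initial): 2 infected
Step 1: +6 new -> 8 infected
Step 2: +10 new -> 18 infected
Step 3: +7 new -> 25 infected
Step 4: +5 new -> 30 infected
Step 5: +1 new -> 31 infected
Step 6: +1 new -> 32 infected
Step 7: +0 new -> 32 infected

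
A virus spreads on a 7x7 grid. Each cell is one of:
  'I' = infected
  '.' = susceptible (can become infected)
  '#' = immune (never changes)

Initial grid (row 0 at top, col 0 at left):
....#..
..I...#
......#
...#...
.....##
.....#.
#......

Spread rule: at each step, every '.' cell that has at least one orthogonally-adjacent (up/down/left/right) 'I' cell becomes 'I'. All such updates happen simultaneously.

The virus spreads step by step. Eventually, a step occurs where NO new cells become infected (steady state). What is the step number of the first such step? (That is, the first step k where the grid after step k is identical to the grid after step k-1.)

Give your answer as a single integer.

Step 0 (initial): 1 infected
Step 1: +4 new -> 5 infected
Step 2: +7 new -> 12 infected
Step 3: +6 new -> 18 infected
Step 4: +7 new -> 25 infected
Step 5: +7 new -> 32 infected
Step 6: +5 new -> 37 infected
Step 7: +1 new -> 38 infected
Step 8: +1 new -> 39 infected
Step 9: +1 new -> 40 infected
Step 10: +1 new -> 41 infected
Step 11: +0 new -> 41 infected

Answer: 11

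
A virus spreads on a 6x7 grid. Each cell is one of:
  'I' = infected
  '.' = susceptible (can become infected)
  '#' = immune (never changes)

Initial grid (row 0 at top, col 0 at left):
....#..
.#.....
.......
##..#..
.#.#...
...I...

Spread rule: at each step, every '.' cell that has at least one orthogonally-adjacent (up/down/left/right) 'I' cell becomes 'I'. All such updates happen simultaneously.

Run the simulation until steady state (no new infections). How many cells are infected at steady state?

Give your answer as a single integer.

Step 0 (initial): 1 infected
Step 1: +2 new -> 3 infected
Step 2: +4 new -> 7 infected
Step 3: +4 new -> 11 infected
Step 4: +5 new -> 16 infected
Step 5: +5 new -> 21 infected
Step 6: +6 new -> 27 infected
Step 7: +6 new -> 33 infected
Step 8: +2 new -> 35 infected
Step 9: +0 new -> 35 infected

Answer: 35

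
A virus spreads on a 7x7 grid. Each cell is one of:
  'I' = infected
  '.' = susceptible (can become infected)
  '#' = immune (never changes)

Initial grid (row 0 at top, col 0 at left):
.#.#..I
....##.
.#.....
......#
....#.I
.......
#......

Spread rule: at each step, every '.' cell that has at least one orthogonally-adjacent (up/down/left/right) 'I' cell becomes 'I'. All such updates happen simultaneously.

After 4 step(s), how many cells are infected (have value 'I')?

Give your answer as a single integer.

Answer: 19

Derivation:
Step 0 (initial): 2 infected
Step 1: +4 new -> 6 infected
Step 2: +5 new -> 11 infected
Step 3: +4 new -> 15 infected
Step 4: +4 new -> 19 infected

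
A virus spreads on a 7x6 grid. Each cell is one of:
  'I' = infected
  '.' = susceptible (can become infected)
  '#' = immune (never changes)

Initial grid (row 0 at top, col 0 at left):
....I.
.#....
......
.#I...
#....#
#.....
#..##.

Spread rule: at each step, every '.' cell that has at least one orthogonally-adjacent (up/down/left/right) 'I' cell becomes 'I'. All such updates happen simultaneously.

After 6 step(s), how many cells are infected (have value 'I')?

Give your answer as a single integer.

Answer: 34

Derivation:
Step 0 (initial): 2 infected
Step 1: +6 new -> 8 infected
Step 2: +11 new -> 19 infected
Step 3: +8 new -> 27 infected
Step 4: +5 new -> 32 infected
Step 5: +1 new -> 33 infected
Step 6: +1 new -> 34 infected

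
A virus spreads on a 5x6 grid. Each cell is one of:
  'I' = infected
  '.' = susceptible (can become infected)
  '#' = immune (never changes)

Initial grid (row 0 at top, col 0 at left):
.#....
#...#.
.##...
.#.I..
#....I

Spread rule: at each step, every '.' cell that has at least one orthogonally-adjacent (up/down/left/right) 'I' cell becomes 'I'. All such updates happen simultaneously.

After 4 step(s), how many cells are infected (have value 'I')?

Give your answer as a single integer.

Answer: 20

Derivation:
Step 0 (initial): 2 infected
Step 1: +6 new -> 8 infected
Step 2: +4 new -> 12 infected
Step 3: +4 new -> 16 infected
Step 4: +4 new -> 20 infected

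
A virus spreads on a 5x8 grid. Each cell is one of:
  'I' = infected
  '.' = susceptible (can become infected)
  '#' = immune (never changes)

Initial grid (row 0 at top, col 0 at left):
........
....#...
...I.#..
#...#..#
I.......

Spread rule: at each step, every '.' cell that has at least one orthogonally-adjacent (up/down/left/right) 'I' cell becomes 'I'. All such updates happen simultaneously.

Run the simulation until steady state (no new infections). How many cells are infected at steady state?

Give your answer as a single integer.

Step 0 (initial): 2 infected
Step 1: +5 new -> 7 infected
Step 2: +7 new -> 14 infected
Step 3: +5 new -> 19 infected
Step 4: +4 new -> 23 infected
Step 5: +5 new -> 28 infected
Step 6: +4 new -> 32 infected
Step 7: +2 new -> 34 infected
Step 8: +1 new -> 35 infected
Step 9: +0 new -> 35 infected

Answer: 35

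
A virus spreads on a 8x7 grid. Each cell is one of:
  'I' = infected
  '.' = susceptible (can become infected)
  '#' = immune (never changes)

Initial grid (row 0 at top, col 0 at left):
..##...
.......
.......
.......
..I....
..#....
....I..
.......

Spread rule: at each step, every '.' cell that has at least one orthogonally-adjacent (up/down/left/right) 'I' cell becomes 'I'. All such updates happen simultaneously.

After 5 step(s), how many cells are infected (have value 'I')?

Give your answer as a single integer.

Answer: 46

Derivation:
Step 0 (initial): 2 infected
Step 1: +7 new -> 9 infected
Step 2: +12 new -> 21 infected
Step 3: +11 new -> 32 infected
Step 4: +8 new -> 40 infected
Step 5: +6 new -> 46 infected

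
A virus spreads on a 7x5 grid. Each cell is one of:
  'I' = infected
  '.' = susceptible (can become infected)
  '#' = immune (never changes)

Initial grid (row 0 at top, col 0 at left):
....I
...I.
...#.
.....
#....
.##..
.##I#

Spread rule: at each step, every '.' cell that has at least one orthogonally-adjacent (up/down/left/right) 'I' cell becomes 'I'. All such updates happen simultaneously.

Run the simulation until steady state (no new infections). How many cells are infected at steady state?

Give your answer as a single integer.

Step 0 (initial): 3 infected
Step 1: +4 new -> 7 infected
Step 2: +6 new -> 13 infected
Step 3: +8 new -> 21 infected
Step 4: +4 new -> 25 infected
Step 5: +1 new -> 26 infected
Step 6: +0 new -> 26 infected

Answer: 26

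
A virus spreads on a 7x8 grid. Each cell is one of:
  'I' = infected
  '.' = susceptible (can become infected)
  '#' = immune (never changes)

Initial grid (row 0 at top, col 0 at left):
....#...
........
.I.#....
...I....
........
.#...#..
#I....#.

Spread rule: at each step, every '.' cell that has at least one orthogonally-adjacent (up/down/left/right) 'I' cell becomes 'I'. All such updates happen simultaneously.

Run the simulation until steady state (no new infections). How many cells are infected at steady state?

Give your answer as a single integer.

Step 0 (initial): 3 infected
Step 1: +8 new -> 11 infected
Step 2: +12 new -> 23 infected
Step 3: +10 new -> 33 infected
Step 4: +7 new -> 40 infected
Step 5: +5 new -> 45 infected
Step 6: +3 new -> 48 infected
Step 7: +2 new -> 50 infected
Step 8: +0 new -> 50 infected

Answer: 50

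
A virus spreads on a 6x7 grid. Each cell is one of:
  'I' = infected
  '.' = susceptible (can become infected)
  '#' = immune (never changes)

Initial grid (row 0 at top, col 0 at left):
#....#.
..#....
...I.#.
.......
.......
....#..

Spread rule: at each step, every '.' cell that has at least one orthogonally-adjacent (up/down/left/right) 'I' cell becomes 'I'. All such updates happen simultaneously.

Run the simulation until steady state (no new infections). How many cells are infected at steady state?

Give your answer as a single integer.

Answer: 37

Derivation:
Step 0 (initial): 1 infected
Step 1: +4 new -> 5 infected
Step 2: +6 new -> 11 infected
Step 3: +10 new -> 21 infected
Step 4: +8 new -> 29 infected
Step 5: +6 new -> 35 infected
Step 6: +2 new -> 37 infected
Step 7: +0 new -> 37 infected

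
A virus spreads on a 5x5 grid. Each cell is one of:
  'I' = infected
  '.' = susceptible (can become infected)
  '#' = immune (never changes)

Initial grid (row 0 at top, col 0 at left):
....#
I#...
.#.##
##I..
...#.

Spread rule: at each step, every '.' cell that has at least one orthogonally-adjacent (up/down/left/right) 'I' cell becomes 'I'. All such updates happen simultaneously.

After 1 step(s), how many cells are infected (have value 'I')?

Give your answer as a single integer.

Step 0 (initial): 2 infected
Step 1: +5 new -> 7 infected

Answer: 7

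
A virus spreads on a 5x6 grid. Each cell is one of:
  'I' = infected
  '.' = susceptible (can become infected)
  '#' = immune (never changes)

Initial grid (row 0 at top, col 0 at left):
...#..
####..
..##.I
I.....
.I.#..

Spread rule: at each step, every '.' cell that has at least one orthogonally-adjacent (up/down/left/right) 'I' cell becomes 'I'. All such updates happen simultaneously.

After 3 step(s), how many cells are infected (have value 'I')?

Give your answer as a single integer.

Step 0 (initial): 3 infected
Step 1: +7 new -> 10 infected
Step 2: +6 new -> 16 infected
Step 3: +3 new -> 19 infected

Answer: 19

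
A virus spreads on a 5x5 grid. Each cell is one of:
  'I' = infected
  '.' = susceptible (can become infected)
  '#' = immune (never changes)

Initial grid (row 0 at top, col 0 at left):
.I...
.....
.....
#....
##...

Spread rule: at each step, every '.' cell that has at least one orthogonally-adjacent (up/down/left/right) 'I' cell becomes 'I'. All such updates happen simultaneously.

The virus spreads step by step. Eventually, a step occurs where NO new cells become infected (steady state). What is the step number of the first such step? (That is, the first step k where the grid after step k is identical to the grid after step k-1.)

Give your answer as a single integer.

Answer: 8

Derivation:
Step 0 (initial): 1 infected
Step 1: +3 new -> 4 infected
Step 2: +4 new -> 8 infected
Step 3: +5 new -> 13 infected
Step 4: +3 new -> 16 infected
Step 5: +3 new -> 19 infected
Step 6: +2 new -> 21 infected
Step 7: +1 new -> 22 infected
Step 8: +0 new -> 22 infected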